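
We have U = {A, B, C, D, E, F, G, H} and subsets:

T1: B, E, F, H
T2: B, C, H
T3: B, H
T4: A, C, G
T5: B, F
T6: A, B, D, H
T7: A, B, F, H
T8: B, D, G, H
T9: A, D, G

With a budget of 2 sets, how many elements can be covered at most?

Choosing T1, T4 covers {A, B, C, E, F, G, H} — 7 elements.
No choice of 2 sets does better; here D is left uncovered.

7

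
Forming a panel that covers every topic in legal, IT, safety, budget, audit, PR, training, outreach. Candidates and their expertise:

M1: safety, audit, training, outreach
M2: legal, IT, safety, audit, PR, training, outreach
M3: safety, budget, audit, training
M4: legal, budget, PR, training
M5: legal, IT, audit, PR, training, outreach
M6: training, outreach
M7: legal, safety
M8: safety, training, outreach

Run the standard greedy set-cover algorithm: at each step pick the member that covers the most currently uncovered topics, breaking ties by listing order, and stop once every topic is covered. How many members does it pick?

Pick 1: M2 covers 7 new topics (legal, IT, safety, audit, PR, training, outreach).
Pick 2: M3 covers 1 new topics (budget).
Greedy uses 2 members.

2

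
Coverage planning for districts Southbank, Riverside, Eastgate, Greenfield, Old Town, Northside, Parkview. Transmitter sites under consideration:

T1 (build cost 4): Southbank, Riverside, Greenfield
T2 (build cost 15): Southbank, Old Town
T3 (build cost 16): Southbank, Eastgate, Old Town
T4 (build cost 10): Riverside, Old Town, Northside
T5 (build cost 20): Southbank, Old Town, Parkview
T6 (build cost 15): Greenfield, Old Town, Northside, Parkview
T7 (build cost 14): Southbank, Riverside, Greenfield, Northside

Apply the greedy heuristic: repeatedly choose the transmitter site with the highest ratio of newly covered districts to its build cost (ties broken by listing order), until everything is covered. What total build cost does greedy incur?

Pick 1: T1 adds 3 new (Southbank, Riverside, Greenfield) at build cost 4 (ratio 3/4).
Pick 2: T4 adds 2 new (Old Town, Northside) at build cost 10 (ratio 2/10).
Pick 3: T6 adds 1 new (Parkview) at build cost 15 (ratio 1/15).
Pick 4: T3 adds 1 new (Eastgate) at build cost 16 (ratio 1/16).
Greedy total build cost: 4 + 10 + 15 + 16 = 45. (The true optimum is 35, so greedy overshoots here.)

45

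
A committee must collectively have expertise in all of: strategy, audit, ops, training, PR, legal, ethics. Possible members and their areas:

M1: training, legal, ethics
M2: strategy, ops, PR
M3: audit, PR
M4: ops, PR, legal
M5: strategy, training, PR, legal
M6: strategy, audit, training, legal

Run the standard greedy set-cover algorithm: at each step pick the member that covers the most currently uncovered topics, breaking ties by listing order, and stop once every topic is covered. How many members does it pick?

4

Pick 1: M5 covers 4 new topics (strategy, training, PR, legal).
Pick 2: M1 covers 1 new topics (ethics).
Pick 3: M2 covers 1 new topics (ops).
Pick 4: M3 covers 1 new topics (audit).
Greedy uses 4 members. (The true minimum is 3.)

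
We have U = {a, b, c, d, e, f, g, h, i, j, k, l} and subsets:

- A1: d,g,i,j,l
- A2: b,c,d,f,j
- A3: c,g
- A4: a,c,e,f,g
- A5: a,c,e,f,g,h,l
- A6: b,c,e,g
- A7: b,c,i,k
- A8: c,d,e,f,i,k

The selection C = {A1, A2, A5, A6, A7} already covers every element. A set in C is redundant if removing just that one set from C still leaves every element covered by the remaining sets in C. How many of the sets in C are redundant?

3

Drop A1: the rest still cover every element — redundant.
Drop A2: the rest still cover every element — redundant.
Drop A5: a, h uncovered — not redundant.
Drop A6: the rest still cover every element — redundant.
Drop A7: k uncovered — not redundant.
3 redundant: A1, A2, A6.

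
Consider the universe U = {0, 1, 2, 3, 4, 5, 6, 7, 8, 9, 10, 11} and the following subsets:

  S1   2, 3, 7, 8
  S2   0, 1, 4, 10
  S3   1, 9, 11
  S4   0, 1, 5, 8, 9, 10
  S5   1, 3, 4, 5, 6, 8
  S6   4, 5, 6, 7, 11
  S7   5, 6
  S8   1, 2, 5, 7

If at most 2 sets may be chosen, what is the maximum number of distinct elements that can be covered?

10

Choosing S4, S6 covers {0, 1, 4, 5, 6, 7, 8, 9, 10, 11} — 10 elements.
No choice of 2 sets does better; here 2, 3 are left uncovered.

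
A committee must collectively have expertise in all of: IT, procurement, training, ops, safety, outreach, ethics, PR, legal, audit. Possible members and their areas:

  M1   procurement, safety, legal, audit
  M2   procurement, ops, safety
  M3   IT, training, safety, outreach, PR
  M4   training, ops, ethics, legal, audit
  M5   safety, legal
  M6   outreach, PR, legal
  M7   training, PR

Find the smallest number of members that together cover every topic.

M1, M3, M4 together cover {IT, procurement, training, ops, safety, outreach, ethics, PR, legal, audit} — every topic.
No 2 of the 7 members cover everything (all 21 pairs fall short), so 3 is minimum.

3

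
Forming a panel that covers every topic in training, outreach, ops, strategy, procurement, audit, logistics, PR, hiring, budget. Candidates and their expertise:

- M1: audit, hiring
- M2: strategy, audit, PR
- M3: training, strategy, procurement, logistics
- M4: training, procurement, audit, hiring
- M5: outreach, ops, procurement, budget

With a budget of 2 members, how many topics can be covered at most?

Choosing M2, M5 covers {outreach, ops, strategy, procurement, audit, PR, budget} — 7 topics.
No choice of 2 members does better; here training, logistics, hiring are left uncovered.

7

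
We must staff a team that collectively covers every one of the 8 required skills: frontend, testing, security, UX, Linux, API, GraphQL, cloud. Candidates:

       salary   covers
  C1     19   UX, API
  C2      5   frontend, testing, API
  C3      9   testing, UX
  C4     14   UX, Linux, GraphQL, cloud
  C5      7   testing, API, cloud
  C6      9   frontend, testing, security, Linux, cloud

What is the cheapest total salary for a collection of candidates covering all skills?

C2, C4, C6 cover every skill at salary 5 + 14 + 9 = 28.
Any cover uses at least 3 candidates; among all covering selections none totals below 28.

28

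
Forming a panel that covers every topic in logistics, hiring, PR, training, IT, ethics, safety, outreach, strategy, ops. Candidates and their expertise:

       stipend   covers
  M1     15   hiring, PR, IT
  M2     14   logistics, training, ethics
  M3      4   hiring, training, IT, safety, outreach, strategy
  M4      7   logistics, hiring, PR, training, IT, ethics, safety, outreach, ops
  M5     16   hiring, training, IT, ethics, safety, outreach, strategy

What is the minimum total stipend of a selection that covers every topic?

M3, M4 cover every topic at stipend 4 + 7 = 11.
Any cover uses at least 2 members; among all covering selections none totals below 11.

11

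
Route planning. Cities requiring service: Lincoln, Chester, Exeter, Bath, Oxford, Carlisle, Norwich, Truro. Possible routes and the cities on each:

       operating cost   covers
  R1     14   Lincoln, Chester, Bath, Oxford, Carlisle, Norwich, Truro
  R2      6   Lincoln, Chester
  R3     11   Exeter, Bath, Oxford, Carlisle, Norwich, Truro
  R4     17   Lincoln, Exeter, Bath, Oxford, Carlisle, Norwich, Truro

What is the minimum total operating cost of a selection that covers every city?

R2, R3 cover every city at operating cost 6 + 11 = 17.
Any cover uses at least 2 routes; among all covering selections none totals below 17.

17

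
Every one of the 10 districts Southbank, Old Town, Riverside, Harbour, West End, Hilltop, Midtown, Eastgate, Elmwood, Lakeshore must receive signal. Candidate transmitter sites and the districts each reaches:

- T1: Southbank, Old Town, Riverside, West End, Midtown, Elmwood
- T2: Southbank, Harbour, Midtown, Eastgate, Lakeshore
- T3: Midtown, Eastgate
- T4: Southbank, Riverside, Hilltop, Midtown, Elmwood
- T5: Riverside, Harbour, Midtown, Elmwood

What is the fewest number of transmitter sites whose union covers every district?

T1, T2, T4 together cover {Southbank, Old Town, Riverside, Harbour, West End, Hilltop, Midtown, Eastgate, Elmwood, Lakeshore} — every district.
No 2 of the 5 transmitter sites cover everything (all 10 pairs fall short), so 3 is minimum.

3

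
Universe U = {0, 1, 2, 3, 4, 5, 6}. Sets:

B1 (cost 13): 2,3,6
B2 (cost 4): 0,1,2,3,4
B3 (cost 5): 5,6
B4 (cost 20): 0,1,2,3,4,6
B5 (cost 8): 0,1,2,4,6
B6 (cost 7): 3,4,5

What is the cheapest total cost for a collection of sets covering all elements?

9

B2, B3 cover every element at cost 4 + 5 = 9.
Any cover uses at least 2 sets; among all covering selections none totals below 9.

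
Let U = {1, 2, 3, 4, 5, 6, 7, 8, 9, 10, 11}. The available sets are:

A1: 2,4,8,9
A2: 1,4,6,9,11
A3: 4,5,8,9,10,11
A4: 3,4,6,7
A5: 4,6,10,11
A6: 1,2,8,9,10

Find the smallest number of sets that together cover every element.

3

A3, A4, A6 together cover {1, 2, 3, 4, 5, 6, 7, 8, 9, 10, 11} — every element.
No 2 of the 6 sets cover everything (all 15 pairs fall short), so 3 is minimum.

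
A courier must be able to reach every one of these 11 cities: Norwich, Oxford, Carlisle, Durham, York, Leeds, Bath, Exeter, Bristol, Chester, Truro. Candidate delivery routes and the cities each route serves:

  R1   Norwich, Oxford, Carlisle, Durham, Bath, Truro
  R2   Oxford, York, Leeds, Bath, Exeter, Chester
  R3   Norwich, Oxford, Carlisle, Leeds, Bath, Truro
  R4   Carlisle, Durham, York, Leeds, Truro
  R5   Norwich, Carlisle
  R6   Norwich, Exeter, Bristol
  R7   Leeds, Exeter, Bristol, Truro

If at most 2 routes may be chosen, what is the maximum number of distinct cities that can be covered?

Choosing R1, R2 covers {Norwich, Oxford, Carlisle, Durham, York, Leeds, Bath, Exeter, Chester, Truro} — 10 cities.
No choice of 2 routes does better; here Bristol is left uncovered.

10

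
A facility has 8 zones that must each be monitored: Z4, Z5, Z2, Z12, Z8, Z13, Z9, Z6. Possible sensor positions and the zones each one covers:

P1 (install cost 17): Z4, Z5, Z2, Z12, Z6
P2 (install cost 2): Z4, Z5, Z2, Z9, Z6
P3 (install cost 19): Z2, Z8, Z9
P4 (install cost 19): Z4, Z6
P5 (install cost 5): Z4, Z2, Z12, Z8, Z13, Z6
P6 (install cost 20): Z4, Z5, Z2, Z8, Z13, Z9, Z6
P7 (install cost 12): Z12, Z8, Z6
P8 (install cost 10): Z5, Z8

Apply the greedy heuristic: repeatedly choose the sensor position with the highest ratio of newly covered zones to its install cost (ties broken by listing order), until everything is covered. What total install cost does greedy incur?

Pick 1: P2 adds 5 new (Z4, Z5, Z2, Z9, Z6) at install cost 2 (ratio 5/2).
Pick 2: P5 adds 3 new (Z12, Z8, Z13) at install cost 5 (ratio 3/5).
Greedy total install cost: 2 + 5 = 7.

7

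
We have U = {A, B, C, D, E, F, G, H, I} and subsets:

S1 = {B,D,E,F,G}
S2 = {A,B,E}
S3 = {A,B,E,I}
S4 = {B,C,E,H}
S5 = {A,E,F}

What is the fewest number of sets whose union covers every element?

3

S1, S3, S4 together cover {A, B, C, D, E, F, G, H, I} — every element.
No 2 of the 5 sets cover everything (all 10 pairs fall short), so 3 is minimum.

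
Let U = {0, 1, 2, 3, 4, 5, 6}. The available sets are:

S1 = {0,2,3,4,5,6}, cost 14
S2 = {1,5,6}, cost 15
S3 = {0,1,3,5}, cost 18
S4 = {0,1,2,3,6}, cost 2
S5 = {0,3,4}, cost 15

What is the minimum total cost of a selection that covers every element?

16

S1, S4 cover every element at cost 14 + 2 = 16.
Any cover uses at least 2 sets; among all covering selections none totals below 16.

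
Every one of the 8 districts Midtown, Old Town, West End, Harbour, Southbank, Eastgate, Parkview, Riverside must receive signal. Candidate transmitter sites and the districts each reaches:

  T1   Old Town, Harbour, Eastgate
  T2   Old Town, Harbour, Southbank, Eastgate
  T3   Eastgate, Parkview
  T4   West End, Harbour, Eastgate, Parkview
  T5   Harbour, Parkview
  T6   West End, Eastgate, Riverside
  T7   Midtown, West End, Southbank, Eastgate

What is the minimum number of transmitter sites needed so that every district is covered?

T1, T3, T6, T7 together cover {Midtown, Old Town, West End, Harbour, Southbank, Eastgate, Parkview, Riverside} — every district.
No 3 of the 7 transmitter sites cover everything (all 35 triples fall short), so 4 is minimum.

4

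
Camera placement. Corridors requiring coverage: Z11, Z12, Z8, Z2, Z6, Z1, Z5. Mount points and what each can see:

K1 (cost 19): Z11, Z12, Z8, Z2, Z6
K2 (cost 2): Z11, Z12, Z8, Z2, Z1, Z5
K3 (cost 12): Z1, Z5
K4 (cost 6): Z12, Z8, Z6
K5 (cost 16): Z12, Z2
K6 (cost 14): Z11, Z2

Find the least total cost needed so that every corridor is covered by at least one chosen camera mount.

K2, K4 cover every corridor at cost 2 + 6 = 8.
Any cover uses at least 2 camera mounts; among all covering selections none totals below 8.

8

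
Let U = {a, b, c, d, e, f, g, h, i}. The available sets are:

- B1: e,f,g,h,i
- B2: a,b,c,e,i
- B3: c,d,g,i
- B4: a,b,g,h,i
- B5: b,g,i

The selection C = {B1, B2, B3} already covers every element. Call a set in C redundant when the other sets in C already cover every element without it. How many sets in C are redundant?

Drop B1: f, h uncovered — not redundant.
Drop B2: a, b uncovered — not redundant.
Drop B3: d uncovered — not redundant.
None of the sets in C is redundant.

0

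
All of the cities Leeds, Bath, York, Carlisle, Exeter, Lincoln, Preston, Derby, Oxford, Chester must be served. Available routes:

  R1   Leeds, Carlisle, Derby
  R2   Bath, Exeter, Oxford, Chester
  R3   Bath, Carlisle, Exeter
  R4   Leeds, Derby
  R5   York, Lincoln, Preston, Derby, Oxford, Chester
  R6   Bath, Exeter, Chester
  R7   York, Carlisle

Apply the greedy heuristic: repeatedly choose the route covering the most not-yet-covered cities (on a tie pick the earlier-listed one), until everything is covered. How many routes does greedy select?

3

Pick 1: R5 covers 6 new cities (York, Lincoln, Preston, Derby, Oxford, Chester).
Pick 2: R3 covers 3 new cities (Bath, Carlisle, Exeter).
Pick 3: R1 covers 1 new cities (Leeds).
Greedy uses 3 routes.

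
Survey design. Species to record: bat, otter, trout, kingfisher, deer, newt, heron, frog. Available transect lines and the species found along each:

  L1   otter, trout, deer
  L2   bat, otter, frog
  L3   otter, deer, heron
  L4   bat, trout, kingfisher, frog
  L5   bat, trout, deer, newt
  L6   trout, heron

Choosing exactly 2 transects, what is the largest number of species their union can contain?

7

Choosing L3, L4 covers {bat, otter, trout, kingfisher, deer, heron, frog} — 7 species.
No choice of 2 transects does better; here newt is left uncovered.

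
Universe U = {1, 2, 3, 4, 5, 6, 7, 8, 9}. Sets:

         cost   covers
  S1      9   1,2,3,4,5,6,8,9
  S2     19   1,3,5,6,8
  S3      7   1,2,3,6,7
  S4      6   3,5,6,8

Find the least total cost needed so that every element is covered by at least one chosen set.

S1, S3 cover every element at cost 9 + 7 = 16.
Any cover uses at least 2 sets; among all covering selections none totals below 16.

16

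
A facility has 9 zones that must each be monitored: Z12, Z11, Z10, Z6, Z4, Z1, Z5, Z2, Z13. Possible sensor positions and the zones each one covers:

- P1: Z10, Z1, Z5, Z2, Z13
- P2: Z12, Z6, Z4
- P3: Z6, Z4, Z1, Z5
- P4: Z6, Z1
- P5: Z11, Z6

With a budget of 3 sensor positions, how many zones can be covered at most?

9

Choosing P1, P2, P5 covers {Z12, Z11, Z10, Z6, Z4, Z1, Z5, Z2, Z13} — 9 zones.
That is all 9 zones.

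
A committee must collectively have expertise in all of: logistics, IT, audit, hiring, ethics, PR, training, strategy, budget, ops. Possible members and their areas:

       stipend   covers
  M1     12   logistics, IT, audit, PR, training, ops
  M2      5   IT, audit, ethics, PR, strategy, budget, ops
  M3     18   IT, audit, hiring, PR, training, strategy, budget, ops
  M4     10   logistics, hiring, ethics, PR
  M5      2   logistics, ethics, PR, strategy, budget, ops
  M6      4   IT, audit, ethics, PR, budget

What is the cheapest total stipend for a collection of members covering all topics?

M3, M5 cover every topic at stipend 18 + 2 = 20.
Any cover uses at least 2 members; among all covering selections none totals below 20.

20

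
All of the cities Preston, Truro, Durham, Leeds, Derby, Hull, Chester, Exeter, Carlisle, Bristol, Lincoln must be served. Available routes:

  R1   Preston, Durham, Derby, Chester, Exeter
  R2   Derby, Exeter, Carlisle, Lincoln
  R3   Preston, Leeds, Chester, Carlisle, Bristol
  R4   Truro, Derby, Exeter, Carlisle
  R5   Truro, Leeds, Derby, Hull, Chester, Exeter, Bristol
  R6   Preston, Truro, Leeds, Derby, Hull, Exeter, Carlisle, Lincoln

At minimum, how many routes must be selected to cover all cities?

R1, R2, R5 together cover {Preston, Truro, Durham, Leeds, Derby, Hull, Chester, Exeter, Carlisle, Bristol, Lincoln} — every city.
No 2 of the 6 routes cover everything (all 15 pairs fall short), so 3 is minimum.

3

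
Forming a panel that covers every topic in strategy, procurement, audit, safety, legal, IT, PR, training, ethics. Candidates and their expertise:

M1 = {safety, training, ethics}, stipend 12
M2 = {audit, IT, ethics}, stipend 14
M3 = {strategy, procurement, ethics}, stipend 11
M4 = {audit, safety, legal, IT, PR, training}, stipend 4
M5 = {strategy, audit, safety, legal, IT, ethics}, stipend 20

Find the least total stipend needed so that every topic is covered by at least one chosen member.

M3, M4 cover every topic at stipend 11 + 4 = 15.
Any cover uses at least 2 members; among all covering selections none totals below 15.

15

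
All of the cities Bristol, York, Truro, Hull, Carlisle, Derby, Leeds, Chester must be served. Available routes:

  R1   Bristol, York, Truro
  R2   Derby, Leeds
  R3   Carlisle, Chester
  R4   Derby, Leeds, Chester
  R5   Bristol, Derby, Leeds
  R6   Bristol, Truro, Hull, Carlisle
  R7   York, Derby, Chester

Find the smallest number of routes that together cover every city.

R1, R4, R6 together cover {Bristol, York, Truro, Hull, Carlisle, Derby, Leeds, Chester} — every city.
No 2 of the 7 routes cover everything (all 21 pairs fall short), so 3 is minimum.

3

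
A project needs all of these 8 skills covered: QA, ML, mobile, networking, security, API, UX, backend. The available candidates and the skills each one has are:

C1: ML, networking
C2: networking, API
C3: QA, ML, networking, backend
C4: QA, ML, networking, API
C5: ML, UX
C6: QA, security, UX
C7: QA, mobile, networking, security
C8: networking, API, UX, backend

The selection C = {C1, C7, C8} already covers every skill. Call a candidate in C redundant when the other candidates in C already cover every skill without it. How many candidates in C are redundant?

Drop C1: ML uncovered — not redundant.
Drop C7: QA, mobile, security uncovered — not redundant.
Drop C8: API, UX, backend uncovered — not redundant.
None of the candidates in C is redundant.

0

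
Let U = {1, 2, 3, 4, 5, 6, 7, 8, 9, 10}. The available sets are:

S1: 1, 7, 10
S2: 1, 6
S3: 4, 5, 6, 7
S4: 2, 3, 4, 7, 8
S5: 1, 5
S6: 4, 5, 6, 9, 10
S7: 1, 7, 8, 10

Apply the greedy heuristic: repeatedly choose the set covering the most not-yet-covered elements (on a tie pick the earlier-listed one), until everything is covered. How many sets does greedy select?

Pick 1: S4 covers 5 new elements (2, 3, 4, 7, 8).
Pick 2: S6 covers 4 new elements (5, 6, 9, 10).
Pick 3: S1 covers 1 new elements (1).
Greedy uses 3 sets.

3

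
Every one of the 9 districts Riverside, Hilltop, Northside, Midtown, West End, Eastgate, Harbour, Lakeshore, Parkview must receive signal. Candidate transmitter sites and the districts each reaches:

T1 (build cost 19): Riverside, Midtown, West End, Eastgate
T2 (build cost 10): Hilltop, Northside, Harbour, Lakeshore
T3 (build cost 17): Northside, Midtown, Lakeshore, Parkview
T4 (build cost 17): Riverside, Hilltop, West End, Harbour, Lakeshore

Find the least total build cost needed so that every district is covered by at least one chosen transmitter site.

46

T1, T2, T3 cover every district at build cost 19 + 10 + 17 = 46.
Any cover uses at least 3 transmitter sites; among all covering selections none totals below 46.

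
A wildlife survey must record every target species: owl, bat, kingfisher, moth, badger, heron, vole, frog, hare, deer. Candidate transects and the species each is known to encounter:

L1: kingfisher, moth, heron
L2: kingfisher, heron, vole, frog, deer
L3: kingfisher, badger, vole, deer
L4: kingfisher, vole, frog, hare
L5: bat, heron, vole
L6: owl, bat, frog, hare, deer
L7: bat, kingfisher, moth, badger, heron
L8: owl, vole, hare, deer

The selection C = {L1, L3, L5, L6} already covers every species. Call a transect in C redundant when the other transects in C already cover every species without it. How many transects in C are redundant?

1

Drop L1: moth uncovered — not redundant.
Drop L3: badger uncovered — not redundant.
Drop L5: the rest still cover every species — redundant.
Drop L6: owl, frog, hare uncovered — not redundant.
1 redundant: L5.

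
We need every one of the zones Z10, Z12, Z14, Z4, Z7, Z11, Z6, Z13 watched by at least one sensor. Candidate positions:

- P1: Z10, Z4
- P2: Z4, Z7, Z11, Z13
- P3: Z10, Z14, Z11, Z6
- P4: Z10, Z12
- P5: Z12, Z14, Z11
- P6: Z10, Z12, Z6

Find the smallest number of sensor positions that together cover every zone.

P2, P3, P4 together cover {Z10, Z12, Z14, Z4, Z7, Z11, Z6, Z13} — every zone.
No 2 of the 6 sensor positions cover everything (all 15 pairs fall short), so 3 is minimum.

3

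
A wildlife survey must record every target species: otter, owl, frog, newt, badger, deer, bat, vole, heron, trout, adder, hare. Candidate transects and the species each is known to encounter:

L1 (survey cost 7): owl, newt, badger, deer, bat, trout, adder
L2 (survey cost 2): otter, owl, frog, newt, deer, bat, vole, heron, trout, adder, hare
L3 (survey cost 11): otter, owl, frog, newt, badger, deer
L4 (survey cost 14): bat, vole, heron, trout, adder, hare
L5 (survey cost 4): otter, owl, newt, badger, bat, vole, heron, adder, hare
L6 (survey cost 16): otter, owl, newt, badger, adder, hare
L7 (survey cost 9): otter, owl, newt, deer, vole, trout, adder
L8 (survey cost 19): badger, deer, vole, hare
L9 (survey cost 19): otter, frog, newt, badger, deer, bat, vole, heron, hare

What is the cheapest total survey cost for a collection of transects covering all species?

6

L2, L5 cover every species at survey cost 2 + 4 = 6.
Any cover uses at least 2 transects; among all covering selections none totals below 6.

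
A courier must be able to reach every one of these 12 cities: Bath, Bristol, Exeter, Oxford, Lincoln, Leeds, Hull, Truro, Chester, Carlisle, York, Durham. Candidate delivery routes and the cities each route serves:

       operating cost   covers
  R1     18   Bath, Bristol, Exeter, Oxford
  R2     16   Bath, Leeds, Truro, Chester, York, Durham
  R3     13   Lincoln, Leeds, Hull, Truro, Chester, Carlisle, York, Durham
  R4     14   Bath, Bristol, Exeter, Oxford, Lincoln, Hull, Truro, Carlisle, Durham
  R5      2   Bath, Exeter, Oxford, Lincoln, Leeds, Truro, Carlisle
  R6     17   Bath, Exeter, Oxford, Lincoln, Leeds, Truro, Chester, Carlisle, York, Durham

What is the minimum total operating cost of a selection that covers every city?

R3, R4 cover every city at operating cost 13 + 14 = 27.
Any cover uses at least 2 routes; among all covering selections none totals below 27.

27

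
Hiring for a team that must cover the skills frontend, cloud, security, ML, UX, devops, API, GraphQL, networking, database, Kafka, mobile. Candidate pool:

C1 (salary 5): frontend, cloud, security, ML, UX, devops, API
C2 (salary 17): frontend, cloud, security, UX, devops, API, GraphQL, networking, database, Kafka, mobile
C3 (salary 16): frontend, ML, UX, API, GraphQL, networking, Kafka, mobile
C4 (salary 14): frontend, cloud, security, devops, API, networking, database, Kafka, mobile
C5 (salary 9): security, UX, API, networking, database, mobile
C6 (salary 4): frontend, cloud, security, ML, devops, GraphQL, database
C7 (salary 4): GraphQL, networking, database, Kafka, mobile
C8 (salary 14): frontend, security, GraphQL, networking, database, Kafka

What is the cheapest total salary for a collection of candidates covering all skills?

C1, C7 cover every skill at salary 5 + 4 = 9.
Any cover uses at least 2 candidates; among all covering selections none totals below 9.
Greedy by coverage-per-salary would pick C6, C7, C1 for 13 — worse than the optimum 9.

9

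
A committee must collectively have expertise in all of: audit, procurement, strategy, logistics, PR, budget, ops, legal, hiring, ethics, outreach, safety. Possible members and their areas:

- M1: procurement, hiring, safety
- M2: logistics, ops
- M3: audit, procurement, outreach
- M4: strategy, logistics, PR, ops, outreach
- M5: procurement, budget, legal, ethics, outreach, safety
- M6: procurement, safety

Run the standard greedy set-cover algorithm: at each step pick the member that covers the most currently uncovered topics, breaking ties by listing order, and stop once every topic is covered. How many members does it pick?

Pick 1: M5 covers 6 new topics (procurement, budget, legal, ethics, outreach, safety).
Pick 2: M4 covers 4 new topics (strategy, logistics, PR, ops).
Pick 3: M1 covers 1 new topics (hiring).
Pick 4: M3 covers 1 new topics (audit).
Greedy uses 4 members.

4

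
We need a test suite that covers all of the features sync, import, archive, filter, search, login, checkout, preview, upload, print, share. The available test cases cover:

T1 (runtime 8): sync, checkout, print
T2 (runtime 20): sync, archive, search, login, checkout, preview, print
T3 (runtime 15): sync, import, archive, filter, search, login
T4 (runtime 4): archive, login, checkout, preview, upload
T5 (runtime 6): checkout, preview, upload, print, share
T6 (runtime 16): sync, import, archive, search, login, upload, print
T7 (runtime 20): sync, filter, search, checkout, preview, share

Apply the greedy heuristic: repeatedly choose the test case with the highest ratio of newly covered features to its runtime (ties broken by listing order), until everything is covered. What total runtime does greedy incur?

25

Pick 1: T4 adds 5 new (archive, login, checkout, preview, upload) at runtime 4 (ratio 5/4).
Pick 2: T5 adds 2 new (print, share) at runtime 6 (ratio 2/6).
Pick 3: T3 adds 4 new (sync, import, filter, search) at runtime 15 (ratio 4/15).
Greedy total runtime: 4 + 6 + 15 = 25. (The true optimum is 21, so greedy overshoots here.)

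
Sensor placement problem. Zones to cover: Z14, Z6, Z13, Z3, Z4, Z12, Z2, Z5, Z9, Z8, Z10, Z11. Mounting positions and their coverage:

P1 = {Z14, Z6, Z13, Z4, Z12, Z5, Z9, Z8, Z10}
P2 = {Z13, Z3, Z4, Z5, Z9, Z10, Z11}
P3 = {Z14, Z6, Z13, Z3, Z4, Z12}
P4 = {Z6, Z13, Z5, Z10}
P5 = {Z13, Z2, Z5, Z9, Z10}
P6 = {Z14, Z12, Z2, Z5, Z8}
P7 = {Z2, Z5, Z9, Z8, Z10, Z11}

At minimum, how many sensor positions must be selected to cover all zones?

P3, P7 together cover {Z14, Z6, Z13, Z3, Z4, Z12, Z2, Z5, Z9, Z8, Z10, Z11} — every zone.
No single sensor position contains all 12 zones, so 2 is optimal.
Greedy (largest uncovered first) would take P1, P2, P5 — 3 sensor positions — but 2 suffice.

2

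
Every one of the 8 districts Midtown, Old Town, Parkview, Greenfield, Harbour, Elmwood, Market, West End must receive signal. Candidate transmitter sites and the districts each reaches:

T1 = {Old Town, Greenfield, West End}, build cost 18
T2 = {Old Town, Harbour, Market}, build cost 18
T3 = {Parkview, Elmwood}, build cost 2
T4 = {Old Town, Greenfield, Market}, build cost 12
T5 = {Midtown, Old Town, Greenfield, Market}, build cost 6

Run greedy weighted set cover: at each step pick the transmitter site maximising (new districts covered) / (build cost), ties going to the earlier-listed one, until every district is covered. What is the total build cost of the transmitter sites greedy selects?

44

Pick 1: T3 adds 2 new (Parkview, Elmwood) at build cost 2 (ratio 2/2).
Pick 2: T5 adds 4 new (Midtown, Old Town, Greenfield, Market) at build cost 6 (ratio 4/6).
Pick 3: T1 adds 1 new (West End) at build cost 18 (ratio 1/18).
Pick 4: T2 adds 1 new (Harbour) at build cost 18 (ratio 1/18).
Greedy total build cost: 2 + 6 + 18 + 18 = 44.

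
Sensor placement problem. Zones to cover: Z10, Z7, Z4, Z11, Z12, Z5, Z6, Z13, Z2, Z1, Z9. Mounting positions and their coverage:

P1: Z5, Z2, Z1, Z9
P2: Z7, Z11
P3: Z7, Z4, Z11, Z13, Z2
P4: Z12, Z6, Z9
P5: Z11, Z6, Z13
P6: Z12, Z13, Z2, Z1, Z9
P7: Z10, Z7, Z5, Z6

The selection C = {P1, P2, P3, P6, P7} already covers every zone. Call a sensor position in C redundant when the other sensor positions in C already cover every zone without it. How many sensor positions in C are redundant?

Drop P1: the rest still cover every zone — redundant.
Drop P2: the rest still cover every zone — redundant.
Drop P3: Z4 uncovered — not redundant.
Drop P6: Z12 uncovered — not redundant.
Drop P7: Z10, Z6 uncovered — not redundant.
2 redundant: P1, P2.

2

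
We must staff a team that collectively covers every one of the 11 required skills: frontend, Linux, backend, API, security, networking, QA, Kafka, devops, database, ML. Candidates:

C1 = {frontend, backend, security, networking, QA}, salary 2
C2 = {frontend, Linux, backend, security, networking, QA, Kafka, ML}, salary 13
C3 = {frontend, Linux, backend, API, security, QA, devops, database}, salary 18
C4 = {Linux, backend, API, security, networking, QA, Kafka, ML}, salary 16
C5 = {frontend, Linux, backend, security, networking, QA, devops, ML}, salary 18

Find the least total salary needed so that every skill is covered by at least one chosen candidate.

31

C2, C3 cover every skill at salary 13 + 18 = 31.
Any cover uses at least 2 candidates; among all covering selections none totals below 31.
Greedy by coverage-per-salary would pick C1, C4, C3 for 36 — worse than the optimum 31.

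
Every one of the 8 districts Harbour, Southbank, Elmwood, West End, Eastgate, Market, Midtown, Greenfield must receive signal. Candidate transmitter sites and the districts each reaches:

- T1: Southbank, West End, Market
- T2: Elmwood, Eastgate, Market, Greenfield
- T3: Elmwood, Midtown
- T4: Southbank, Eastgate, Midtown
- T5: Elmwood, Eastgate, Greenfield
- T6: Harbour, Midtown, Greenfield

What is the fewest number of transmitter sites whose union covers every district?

3

T1, T2, T6 together cover {Harbour, Southbank, Elmwood, West End, Eastgate, Market, Midtown, Greenfield} — every district.
No 2 of the 6 transmitter sites cover everything (all 15 pairs fall short), so 3 is minimum.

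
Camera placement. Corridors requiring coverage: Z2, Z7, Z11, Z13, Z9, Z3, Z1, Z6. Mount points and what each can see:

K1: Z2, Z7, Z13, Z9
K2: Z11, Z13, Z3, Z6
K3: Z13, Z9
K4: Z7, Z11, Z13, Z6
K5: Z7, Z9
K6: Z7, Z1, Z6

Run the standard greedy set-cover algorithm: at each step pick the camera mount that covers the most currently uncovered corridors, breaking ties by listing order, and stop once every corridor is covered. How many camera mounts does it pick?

3

Pick 1: K1 covers 4 new corridors (Z2, Z7, Z13, Z9).
Pick 2: K2 covers 3 new corridors (Z11, Z3, Z6).
Pick 3: K6 covers 1 new corridors (Z1).
Greedy uses 3 camera mounts.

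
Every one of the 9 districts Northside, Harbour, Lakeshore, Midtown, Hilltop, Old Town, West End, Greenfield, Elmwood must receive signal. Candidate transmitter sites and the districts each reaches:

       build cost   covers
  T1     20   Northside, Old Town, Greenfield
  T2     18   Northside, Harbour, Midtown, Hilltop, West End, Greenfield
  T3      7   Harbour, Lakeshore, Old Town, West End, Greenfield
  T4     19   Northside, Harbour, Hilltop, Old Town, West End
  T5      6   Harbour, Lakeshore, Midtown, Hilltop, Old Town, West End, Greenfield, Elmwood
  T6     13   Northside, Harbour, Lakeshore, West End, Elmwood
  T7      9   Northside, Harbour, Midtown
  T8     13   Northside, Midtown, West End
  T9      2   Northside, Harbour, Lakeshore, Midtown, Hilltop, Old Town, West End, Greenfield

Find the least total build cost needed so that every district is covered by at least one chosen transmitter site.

8

T5, T9 cover every district at build cost 6 + 2 = 8.
Any cover uses at least 2 transmitter sites; among all covering selections none totals below 8.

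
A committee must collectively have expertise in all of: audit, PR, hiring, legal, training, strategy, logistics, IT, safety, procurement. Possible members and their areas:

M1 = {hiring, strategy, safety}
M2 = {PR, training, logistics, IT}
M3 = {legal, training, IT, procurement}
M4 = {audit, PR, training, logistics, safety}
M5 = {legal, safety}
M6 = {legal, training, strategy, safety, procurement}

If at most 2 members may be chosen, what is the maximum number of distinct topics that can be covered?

Choosing M2, M6 covers {PR, legal, training, strategy, logistics, IT, safety, procurement} — 8 topics.
No choice of 2 members does better; here audit, hiring are left uncovered.

8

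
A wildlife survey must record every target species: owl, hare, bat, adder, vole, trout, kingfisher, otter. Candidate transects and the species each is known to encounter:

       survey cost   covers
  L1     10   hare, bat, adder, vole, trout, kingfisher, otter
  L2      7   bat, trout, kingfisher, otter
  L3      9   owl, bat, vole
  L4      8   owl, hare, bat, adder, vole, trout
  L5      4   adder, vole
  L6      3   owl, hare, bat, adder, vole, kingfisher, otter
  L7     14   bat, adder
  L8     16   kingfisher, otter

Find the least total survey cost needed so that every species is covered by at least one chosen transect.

10

L2, L6 cover every species at survey cost 7 + 3 = 10.
Any cover uses at least 2 transects; among all covering selections none totals below 10.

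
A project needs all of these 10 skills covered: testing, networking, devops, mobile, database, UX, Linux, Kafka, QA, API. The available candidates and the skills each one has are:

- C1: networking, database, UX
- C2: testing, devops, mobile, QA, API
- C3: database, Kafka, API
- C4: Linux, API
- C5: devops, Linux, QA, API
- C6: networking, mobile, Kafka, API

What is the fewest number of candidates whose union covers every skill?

4

C1, C2, C3, C4 together cover {testing, networking, devops, mobile, database, UX, Linux, Kafka, QA, API} — every skill.
No 3 of the 6 candidates cover everything (all 20 triples fall short), so 4 is minimum.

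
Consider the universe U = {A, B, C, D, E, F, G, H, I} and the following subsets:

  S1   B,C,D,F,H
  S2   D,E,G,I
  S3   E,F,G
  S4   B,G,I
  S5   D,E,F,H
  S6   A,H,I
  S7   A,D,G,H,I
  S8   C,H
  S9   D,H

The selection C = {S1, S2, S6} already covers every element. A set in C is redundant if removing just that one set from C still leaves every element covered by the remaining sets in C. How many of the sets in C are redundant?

0

Drop S1: B, C, F uncovered — not redundant.
Drop S2: E, G uncovered — not redundant.
Drop S6: A uncovered — not redundant.
None of the sets in C is redundant.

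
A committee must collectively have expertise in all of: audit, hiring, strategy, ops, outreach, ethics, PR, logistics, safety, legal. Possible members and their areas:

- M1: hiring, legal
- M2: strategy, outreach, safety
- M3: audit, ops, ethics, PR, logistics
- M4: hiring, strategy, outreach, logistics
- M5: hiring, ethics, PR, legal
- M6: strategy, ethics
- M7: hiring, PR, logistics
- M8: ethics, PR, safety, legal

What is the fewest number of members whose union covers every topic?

M1, M2, M3 together cover {audit, hiring, strategy, ops, outreach, ethics, PR, logistics, safety, legal} — every topic.
No 2 of the 8 members cover everything (all 28 pairs fall short), so 3 is minimum.

3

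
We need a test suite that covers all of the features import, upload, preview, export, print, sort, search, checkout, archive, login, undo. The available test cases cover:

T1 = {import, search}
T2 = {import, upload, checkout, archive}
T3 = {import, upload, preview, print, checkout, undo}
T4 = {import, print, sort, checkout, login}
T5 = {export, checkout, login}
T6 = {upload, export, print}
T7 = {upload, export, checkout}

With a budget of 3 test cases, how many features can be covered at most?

9

Choosing T1, T3, T4 covers {import, upload, preview, print, sort, search, checkout, login, undo} — 9 features.
No choice of 3 test cases does better; here export, archive are left uncovered.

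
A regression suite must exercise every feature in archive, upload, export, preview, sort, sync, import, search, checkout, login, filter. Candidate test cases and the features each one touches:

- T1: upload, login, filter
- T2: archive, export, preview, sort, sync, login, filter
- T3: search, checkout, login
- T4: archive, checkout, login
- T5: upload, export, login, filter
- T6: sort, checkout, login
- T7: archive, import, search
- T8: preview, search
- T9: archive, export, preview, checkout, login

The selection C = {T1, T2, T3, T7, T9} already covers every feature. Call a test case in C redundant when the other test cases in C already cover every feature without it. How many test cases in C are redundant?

2

Drop T1: upload uncovered — not redundant.
Drop T2: sort, sync uncovered — not redundant.
Drop T3: the rest still cover every feature — redundant.
Drop T7: import uncovered — not redundant.
Drop T9: the rest still cover every feature — redundant.
2 redundant: T3, T9.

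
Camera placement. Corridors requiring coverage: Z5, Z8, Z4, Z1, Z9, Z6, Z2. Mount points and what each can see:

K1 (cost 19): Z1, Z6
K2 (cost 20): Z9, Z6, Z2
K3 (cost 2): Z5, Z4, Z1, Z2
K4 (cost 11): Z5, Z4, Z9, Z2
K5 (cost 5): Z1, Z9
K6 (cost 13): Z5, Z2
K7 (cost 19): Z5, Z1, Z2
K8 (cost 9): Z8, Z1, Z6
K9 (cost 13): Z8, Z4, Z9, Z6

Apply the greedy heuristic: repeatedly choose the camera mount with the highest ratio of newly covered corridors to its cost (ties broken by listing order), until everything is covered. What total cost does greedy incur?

15

Pick 1: K3 adds 4 new (Z5, Z4, Z1, Z2) at cost 2 (ratio 4/2).
Pick 2: K9 adds 3 new (Z8, Z9, Z6) at cost 13 (ratio 3/13).
Greedy total cost: 2 + 13 = 15.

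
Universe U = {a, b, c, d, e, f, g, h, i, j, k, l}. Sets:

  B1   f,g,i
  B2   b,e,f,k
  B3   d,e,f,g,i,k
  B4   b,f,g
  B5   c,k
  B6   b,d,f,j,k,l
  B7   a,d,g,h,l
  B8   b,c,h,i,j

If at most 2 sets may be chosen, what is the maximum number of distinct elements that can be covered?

Choosing B3, B8 covers {b, c, d, e, f, g, h, i, j, k} — 10 elements.
No choice of 2 sets does better; here a, l are left uncovered.

10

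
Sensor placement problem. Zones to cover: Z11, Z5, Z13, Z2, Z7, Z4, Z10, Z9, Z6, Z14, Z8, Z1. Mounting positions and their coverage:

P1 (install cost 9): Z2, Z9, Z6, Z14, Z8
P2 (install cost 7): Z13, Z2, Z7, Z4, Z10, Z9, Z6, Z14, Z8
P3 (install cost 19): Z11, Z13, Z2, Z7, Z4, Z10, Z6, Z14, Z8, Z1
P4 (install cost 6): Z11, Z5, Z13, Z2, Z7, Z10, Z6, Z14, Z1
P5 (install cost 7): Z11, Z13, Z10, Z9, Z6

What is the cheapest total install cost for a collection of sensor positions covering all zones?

13

P2, P4 cover every zone at install cost 7 + 6 = 13.
Any cover uses at least 2 sensor positions; among all covering selections none totals below 13.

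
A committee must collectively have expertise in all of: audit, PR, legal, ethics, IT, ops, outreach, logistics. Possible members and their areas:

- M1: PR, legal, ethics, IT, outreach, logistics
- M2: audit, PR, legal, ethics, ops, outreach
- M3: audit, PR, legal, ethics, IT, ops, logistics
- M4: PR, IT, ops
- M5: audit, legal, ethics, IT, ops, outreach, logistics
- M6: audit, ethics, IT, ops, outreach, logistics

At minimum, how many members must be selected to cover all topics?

M1, M2 together cover {audit, PR, legal, ethics, IT, ops, outreach, logistics} — every topic.
No single member contains all 8 topics, so 2 is optimal.

2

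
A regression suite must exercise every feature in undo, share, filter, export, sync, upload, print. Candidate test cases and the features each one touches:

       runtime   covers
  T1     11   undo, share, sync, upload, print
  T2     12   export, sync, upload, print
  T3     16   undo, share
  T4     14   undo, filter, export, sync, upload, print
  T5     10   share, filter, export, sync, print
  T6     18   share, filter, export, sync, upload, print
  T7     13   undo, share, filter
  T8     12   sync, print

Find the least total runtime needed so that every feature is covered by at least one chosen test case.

T1, T5 cover every feature at runtime 11 + 10 = 21.
Any cover uses at least 2 test cases; among all covering selections none totals below 21.

21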